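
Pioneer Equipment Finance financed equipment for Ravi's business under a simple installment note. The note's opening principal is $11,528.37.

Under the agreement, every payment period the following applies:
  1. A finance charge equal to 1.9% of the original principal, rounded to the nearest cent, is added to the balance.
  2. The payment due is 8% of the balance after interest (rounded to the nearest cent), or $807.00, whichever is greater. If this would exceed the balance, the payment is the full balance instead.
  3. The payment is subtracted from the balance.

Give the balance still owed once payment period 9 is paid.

Payment period 1: opening $11,528.37; interest $219.04 → $11,747.41; payment $939.79; balance $10,807.62
Payment period 2: opening $10,807.62; interest $219.04 → $11,026.66; payment $882.13; balance $10,144.53
Payment period 3: opening $10,144.53; interest $219.04 → $10,363.57; payment $829.09; balance $9,534.48
Payment period 4: opening $9,534.48; interest $219.04 → $9,753.52; payment $807.00; balance $8,946.52
Payment period 5: opening $8,946.52; interest $219.04 → $9,165.56; payment $807.00; balance $8,358.56
Payment period 6: opening $8,358.56; interest $219.04 → $8,577.60; payment $807.00; balance $7,770.60
Payment period 7: opening $7,770.60; interest $219.04 → $7,989.64; payment $807.00; balance $7,182.64
Payment period 8: opening $7,182.64; interest $219.04 → $7,401.68; payment $807.00; balance $6,594.68
Payment period 9: opening $6,594.68; interest $219.04 → $6,813.72; payment $807.00; balance $6,006.72

$6,006.72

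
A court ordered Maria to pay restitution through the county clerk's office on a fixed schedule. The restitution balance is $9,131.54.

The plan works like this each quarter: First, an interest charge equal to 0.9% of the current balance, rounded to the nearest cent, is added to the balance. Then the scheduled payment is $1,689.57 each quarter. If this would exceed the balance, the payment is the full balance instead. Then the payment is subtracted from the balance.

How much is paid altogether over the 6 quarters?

$9,405.02

Quarter 1: opening $9,131.54; interest $82.18 → $9,213.72; payment $1,689.57; balance $7,524.15
Quarter 2: opening $7,524.15; interest $67.72 → $7,591.87; payment $1,689.57; balance $5,902.30
Quarter 3: opening $5,902.30; interest $53.12 → $5,955.42; payment $1,689.57; balance $4,265.85
Quarter 4: opening $4,265.85; interest $38.39 → $4,304.24; payment $1,689.57; balance $2,614.67
Quarter 5: opening $2,614.67; interest $23.53 → $2,638.20; payment $1,689.57; balance $948.63
Quarter 6: opening $948.63; interest $8.54 → $957.17; payment $957.17; balance $0.00
Total paid: $9,405.02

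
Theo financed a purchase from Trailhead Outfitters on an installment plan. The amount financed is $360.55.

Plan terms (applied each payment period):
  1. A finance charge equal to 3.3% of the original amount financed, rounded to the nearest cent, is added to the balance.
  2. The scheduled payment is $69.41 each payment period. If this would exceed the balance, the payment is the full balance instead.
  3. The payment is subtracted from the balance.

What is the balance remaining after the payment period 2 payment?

$245.53

Payment period 1: opening $360.55; interest $11.90 → $372.45; payment $69.41; balance $303.04
Payment period 2: opening $303.04; interest $11.90 → $314.94; payment $69.41; balance $245.53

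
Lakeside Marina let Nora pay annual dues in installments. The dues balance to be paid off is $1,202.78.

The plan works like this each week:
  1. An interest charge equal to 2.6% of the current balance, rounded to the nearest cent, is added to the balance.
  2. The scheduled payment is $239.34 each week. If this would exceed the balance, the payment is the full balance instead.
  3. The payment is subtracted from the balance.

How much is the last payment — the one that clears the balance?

# | Opening | Interest | Payment | End bal
1 | $1,202.78 | $31.27 | $239.34 | $994.71
2 | $994.71 | $25.86 | $239.34 | $781.23
3 | $781.23 | $20.31 | $239.34 | $562.20
4 | $562.20 | $14.62 | $239.34 | $337.48
5 | $337.48 | $8.77 | $239.34 | $106.91
6 | $106.91 | $2.78 | $109.69 | $0.00

$109.69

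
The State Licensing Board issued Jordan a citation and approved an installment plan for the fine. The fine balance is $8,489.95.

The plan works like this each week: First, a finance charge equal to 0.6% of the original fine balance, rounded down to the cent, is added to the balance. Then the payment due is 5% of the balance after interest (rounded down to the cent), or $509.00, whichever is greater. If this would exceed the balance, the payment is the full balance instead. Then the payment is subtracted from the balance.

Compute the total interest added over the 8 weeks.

$407.44

# | Opening | Interest | Payment | End bal
1 | $8,489.95 | $50.93 | $509.00 | $8,031.88
2 | $8,031.88 | $50.93 | $509.00 | $7,573.81
3 | $7,573.81 | $50.93 | $509.00 | $7,115.74
4 | $7,115.74 | $50.93 | $509.00 | $6,657.67
5 | $6,657.67 | $50.93 | $509.00 | $6,199.60
6 | $6,199.60 | $50.93 | $509.00 | $5,741.53
7 | $5,741.53 | $50.93 | $509.00 | $5,283.46
8 | $5,283.46 | $50.93 | $509.00 | $4,825.39
Total interest: $50.93 + $50.93 + $50.93 + $50.93 + $50.93 + $50.93 + $50.93 + $50.93 = $407.44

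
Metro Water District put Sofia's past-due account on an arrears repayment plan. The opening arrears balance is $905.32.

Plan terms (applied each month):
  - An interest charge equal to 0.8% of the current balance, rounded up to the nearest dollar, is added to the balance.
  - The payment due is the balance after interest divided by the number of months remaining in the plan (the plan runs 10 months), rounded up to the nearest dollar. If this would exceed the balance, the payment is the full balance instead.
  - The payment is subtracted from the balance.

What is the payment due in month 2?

$93.00

# | Opening | Interest | Payment | End bal
1 | $905.32 | $8.00 | $92.00 | $821.32
2 | $821.32 | $7.00 | $93.00 | $735.32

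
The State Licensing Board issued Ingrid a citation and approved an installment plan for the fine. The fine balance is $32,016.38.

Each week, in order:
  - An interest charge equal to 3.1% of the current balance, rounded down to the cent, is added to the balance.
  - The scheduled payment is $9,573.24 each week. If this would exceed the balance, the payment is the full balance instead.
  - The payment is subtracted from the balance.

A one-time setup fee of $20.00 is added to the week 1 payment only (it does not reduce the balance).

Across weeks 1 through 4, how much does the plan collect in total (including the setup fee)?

$34,377.13

Week 1: opening $32,016.38; interest $992.50 → $33,008.88; payment $9,573.24 (+ $20.00 fee); balance $23,435.64
Week 2: opening $23,435.64; interest $726.50 → $24,162.14; payment $9,573.24; balance $14,588.90
Week 3: opening $14,588.90; interest $452.25 → $15,041.15; payment $9,573.24; balance $5,467.91
Week 4: opening $5,467.91; interest $169.50 → $5,637.41; payment $5,637.41; balance $0.00
Total paid: $34,377.13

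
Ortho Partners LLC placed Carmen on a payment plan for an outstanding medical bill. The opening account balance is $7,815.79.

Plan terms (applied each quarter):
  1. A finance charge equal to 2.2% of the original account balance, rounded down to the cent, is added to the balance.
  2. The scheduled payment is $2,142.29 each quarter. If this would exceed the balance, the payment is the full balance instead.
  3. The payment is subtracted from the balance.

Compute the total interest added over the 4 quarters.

Quarter 1: opening $7,815.79; interest $171.94 → $7,987.73; payment $2,142.29; balance $5,845.44
Quarter 2: opening $5,845.44; interest $171.94 → $6,017.38; payment $2,142.29; balance $3,875.09
Quarter 3: opening $3,875.09; interest $171.94 → $4,047.03; payment $2,142.29; balance $1,904.74
Quarter 4: opening $1,904.74; interest $171.94 → $2,076.68; payment $2,076.68; balance $0.00
Total interest: $171.94 + $171.94 + $171.94 + $171.94 = $687.76

$687.76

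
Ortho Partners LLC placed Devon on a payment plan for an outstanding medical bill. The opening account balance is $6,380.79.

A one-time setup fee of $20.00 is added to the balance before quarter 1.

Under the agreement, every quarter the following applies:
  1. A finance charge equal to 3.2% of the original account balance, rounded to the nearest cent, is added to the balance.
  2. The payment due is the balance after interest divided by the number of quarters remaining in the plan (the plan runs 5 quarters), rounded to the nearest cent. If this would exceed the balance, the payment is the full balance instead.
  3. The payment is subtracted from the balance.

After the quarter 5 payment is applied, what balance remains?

Quarter 1: opening $6,400.79; interest $204.19 → $6,604.98; payment $1,321.00; balance $5,283.98
Quarter 2: opening $5,283.98; interest $204.19 → $5,488.17; payment $1,372.04; balance $4,116.13
Quarter 3: opening $4,116.13; interest $204.19 → $4,320.32; payment $1,440.11; balance $2,880.21
Quarter 4: opening $2,880.21; interest $204.19 → $3,084.40; payment $1,542.20; balance $1,542.20
Quarter 5: opening $1,542.20; interest $204.19 → $1,746.39; payment $1,746.39; balance $0.00

$0.00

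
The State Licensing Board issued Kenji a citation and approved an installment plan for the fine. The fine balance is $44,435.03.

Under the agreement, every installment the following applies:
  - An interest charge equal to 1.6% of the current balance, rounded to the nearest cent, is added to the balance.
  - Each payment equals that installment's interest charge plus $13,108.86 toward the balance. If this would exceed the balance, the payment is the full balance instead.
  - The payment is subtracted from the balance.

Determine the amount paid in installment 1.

# | Opening | Interest | Payment | End bal
1 | $44,435.03 | $710.96 | $13,819.82 | $31,326.17

$13,819.82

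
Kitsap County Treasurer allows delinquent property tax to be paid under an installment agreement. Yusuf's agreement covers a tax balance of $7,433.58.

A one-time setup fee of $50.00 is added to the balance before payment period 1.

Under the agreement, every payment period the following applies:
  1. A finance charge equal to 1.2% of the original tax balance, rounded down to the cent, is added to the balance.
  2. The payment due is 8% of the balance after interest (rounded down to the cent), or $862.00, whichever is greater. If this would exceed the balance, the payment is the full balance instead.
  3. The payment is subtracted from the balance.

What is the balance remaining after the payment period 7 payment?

# | Opening | Interest | Payment | End bal
1 | $7,483.58 | $89.20 | $862.00 | $6,710.78
2 | $6,710.78 | $89.20 | $862.00 | $5,937.98
3 | $5,937.98 | $89.20 | $862.00 | $5,165.18
4 | $5,165.18 | $89.20 | $862.00 | $4,392.38
5 | $4,392.38 | $89.20 | $862.00 | $3,619.58
6 | $3,619.58 | $89.20 | $862.00 | $2,846.78
7 | $2,846.78 | $89.20 | $862.00 | $2,073.98

$2,073.98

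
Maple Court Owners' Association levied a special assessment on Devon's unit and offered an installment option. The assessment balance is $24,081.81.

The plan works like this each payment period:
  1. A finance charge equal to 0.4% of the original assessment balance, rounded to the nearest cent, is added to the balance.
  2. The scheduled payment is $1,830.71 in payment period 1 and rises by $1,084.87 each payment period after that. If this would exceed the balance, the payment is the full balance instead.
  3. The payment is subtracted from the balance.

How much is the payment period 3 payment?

Payment period 1: opening $24,081.81; interest $96.33 → $24,178.14; payment $1,830.71; balance $22,347.43
Payment period 2: opening $22,347.43; interest $96.33 → $22,443.76; payment $2,915.58; balance $19,528.18
Payment period 3: opening $19,528.18; interest $96.33 → $19,624.51; payment $4,000.45; balance $15,624.06

$4,000.45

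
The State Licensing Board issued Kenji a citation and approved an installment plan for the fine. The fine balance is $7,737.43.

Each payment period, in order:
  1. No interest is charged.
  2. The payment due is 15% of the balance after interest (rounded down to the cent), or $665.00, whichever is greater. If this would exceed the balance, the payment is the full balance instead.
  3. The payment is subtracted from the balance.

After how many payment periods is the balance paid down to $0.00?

Payment period 1: $7,737.43 − $1,160.61 → $6,576.82
Payment period 2: $6,576.82 − $986.52 → $5,590.30
Payment period 3: $5,590.30 − $838.54 → $4,751.76
Payment period 4: $4,751.76 − $712.76 → $4,039.00
Payment period 5: $4,039.00 − $665.00 → $3,374.00
Payment period 6: $3,374.00 − $665.00 → $2,709.00
Payment period 7: $2,709.00 − $665.00 → $2,044.00
Payment period 8: $2,044.00 − $665.00 → $1,379.00
Payment period 9: $1,379.00 − $665.00 → $714.00
Payment period 10: $714.00 − $665.00 → $49.00
Payment period 11: $49.00 − $49.00 → $0.00
Balance reaches $0.00 in payment period 11.

11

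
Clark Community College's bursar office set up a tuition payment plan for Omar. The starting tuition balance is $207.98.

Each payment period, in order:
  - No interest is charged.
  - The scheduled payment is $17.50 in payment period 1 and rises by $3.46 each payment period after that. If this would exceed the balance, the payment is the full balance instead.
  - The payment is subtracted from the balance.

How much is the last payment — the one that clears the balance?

Payment period 1: opening $207.98; payment $17.50; balance $190.48
Payment period 2: opening $190.48; payment $20.96; balance $169.52
Payment period 3: opening $169.52; payment $24.42; balance $145.10
Payment period 4: opening $145.10; payment $27.88; balance $117.22
Payment period 5: opening $117.22; payment $31.34; balance $85.88
Payment period 6: opening $85.88; payment $34.80; balance $51.08
Payment period 7: opening $51.08; payment $38.26; balance $12.82
Payment period 8: opening $12.82; payment $12.82; balance $0.00

$12.82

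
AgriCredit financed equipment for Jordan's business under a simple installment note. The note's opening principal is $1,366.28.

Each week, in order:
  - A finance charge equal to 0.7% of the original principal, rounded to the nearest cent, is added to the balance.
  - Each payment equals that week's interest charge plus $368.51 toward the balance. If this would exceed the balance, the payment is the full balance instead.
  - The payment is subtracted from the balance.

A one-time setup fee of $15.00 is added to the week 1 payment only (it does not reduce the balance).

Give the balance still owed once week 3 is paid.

$260.75

Week 1: opening $1,366.28; interest $9.56 → $1,375.84; payment $378.07 (+ $15.00 fee); balance $997.77
Week 2: opening $997.77; interest $9.56 → $1,007.33; payment $378.07; balance $629.26
Week 3: opening $629.26; interest $9.56 → $638.82; payment $378.07; balance $260.75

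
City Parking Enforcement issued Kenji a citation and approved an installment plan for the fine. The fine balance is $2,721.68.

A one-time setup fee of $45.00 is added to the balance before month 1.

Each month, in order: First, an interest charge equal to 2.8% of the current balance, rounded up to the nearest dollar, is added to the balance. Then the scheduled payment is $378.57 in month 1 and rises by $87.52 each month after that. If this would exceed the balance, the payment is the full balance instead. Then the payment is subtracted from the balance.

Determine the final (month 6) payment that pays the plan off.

$285.63

Month 1: opening $2,766.68; interest $78.00 → $2,844.68; payment $378.57; balance $2,466.11
Month 2: opening $2,466.11; interest $70.00 → $2,536.11; payment $466.09; balance $2,070.02
Month 3: opening $2,070.02; interest $58.00 → $2,128.02; payment $553.61; balance $1,574.41
Month 4: opening $1,574.41; interest $45.00 → $1,619.41; payment $641.13; balance $978.28
Month 5: opening $978.28; interest $28.00 → $1,006.28; payment $728.65; balance $277.63
Month 6: opening $277.63; interest $8.00 → $285.63; payment $285.63; balance $0.00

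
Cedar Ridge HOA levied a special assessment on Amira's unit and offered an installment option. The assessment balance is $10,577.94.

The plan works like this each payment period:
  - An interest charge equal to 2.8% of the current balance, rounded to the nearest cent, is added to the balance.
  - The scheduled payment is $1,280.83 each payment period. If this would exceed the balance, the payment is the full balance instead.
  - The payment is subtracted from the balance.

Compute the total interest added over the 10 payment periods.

Payment period 1: $10,577.94 +$296.18 interest = $10,874.12; pay $1,280.83 → $9,593.29
Payment period 2: $9,593.29 +$268.61 interest = $9,861.90; pay $1,280.83 → $8,581.07
Payment period 3: $8,581.07 +$240.27 interest = $8,821.34; pay $1,280.83 → $7,540.51
Payment period 4: $7,540.51 +$211.13 interest = $7,751.64; pay $1,280.83 → $6,470.81
Payment period 5: $6,470.81 +$181.18 interest = $6,651.99; pay $1,280.83 → $5,371.16
Payment period 6: $5,371.16 +$150.39 interest = $5,521.55; pay $1,280.83 → $4,240.72
Payment period 7: $4,240.72 +$118.74 interest = $4,359.46; pay $1,280.83 → $3,078.63
Payment period 8: $3,078.63 +$86.20 interest = $3,164.83; pay $1,280.83 → $1,884.00
Payment period 9: $1,884.00 +$52.75 interest = $1,936.75; pay $1,280.83 → $655.92
Payment period 10: $655.92 +$18.37 interest = $674.29; pay $674.29 → $0.00
Total interest: $296.18 + $268.61 + $240.27 + $211.13 + $181.18 + $150.39 + $118.74 + $86.20 + $52.75 + $18.37 = $1,623.82

$1,623.82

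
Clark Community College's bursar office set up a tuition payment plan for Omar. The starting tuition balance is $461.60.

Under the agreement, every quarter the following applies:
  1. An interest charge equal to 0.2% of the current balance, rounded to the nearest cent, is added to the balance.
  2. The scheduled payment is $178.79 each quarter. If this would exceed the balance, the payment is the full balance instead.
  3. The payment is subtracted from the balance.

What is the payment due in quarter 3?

# | Opening | Interest | Payment | End bal
1 | $461.60 | $0.92 | $178.79 | $283.73
2 | $283.73 | $0.57 | $178.79 | $105.51
3 | $105.51 | $0.21 | $105.72 | $0.00

$105.72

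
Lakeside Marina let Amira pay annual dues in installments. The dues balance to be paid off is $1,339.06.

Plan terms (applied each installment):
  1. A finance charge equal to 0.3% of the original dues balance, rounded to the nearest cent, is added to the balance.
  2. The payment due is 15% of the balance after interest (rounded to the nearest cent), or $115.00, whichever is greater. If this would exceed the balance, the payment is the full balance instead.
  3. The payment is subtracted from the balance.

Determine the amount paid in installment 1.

# | Opening | Interest | Payment | End bal
1 | $1,339.06 | $4.02 | $201.46 | $1,141.62

$201.46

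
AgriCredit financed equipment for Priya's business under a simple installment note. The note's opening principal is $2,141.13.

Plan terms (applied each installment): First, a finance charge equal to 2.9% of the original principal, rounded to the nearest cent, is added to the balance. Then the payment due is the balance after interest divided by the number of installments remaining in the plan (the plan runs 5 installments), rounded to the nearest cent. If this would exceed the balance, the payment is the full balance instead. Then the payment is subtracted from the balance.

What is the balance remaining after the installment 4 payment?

Installment 1: opening $2,141.13; interest $62.09 → $2,203.22; payment $440.64; balance $1,762.58
Installment 2: opening $1,762.58; interest $62.09 → $1,824.67; payment $456.17; balance $1,368.50
Installment 3: opening $1,368.50; interest $62.09 → $1,430.59; payment $476.86; balance $953.73
Installment 4: opening $953.73; interest $62.09 → $1,015.82; payment $507.91; balance $507.91

$507.91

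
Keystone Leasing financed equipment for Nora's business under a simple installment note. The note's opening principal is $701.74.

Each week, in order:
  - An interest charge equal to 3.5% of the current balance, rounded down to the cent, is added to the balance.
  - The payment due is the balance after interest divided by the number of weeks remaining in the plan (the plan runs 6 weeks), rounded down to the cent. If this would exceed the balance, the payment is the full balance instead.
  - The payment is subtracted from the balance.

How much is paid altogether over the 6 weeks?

Week 1: $701.74 +$24.56 interest = $726.30; pay $121.05 → $605.25
Week 2: $605.25 +$21.18 interest = $626.43; pay $125.28 → $501.15
Week 3: $501.15 +$17.54 interest = $518.69; pay $129.67 → $389.02
Week 4: $389.02 +$13.61 interest = $402.63; pay $134.21 → $268.42
Week 5: $268.42 +$9.39 interest = $277.81; pay $138.90 → $138.91
Week 6: $138.91 +$4.86 interest = $143.77; pay $143.77 → $0.00
Total paid: $792.88

$792.88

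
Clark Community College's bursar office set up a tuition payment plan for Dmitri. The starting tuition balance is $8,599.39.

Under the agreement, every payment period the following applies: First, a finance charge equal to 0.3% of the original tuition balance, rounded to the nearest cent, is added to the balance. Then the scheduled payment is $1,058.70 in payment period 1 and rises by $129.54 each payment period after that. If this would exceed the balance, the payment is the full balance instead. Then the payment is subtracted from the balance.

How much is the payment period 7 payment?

$484.69

# | Opening | Interest | Payment | End bal
1 | $8,599.39 | $25.80 | $1,058.70 | $7,566.49
2 | $7,566.49 | $25.80 | $1,188.24 | $6,404.05
3 | $6,404.05 | $25.80 | $1,317.78 | $5,112.07
4 | $5,112.07 | $25.80 | $1,447.32 | $3,690.55
5 | $3,690.55 | $25.80 | $1,576.86 | $2,139.49
6 | $2,139.49 | $25.80 | $1,706.40 | $458.89
7 | $458.89 | $25.80 | $484.69 | $0.00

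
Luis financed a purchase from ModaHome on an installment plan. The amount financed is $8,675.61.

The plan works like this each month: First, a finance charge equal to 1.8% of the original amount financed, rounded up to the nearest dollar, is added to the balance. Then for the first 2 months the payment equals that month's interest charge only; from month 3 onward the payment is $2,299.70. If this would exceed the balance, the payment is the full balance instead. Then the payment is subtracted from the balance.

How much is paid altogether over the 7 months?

$9,774.61

Month 1: opening $8,675.61; interest $157.00 → $8,832.61; payment $157.00; balance $8,675.61
Month 2: opening $8,675.61; interest $157.00 → $8,832.61; payment $157.00; balance $8,675.61
Month 3: opening $8,675.61; interest $157.00 → $8,832.61; payment $2,299.70; balance $6,532.91
Month 4: opening $6,532.91; interest $157.00 → $6,689.91; payment $2,299.70; balance $4,390.21
Month 5: opening $4,390.21; interest $157.00 → $4,547.21; payment $2,299.70; balance $2,247.51
Month 6: opening $2,247.51; interest $157.00 → $2,404.51; payment $2,299.70; balance $104.81
Month 7: opening $104.81; interest $157.00 → $261.81; payment $261.81; balance $0.00
Total paid: $9,774.61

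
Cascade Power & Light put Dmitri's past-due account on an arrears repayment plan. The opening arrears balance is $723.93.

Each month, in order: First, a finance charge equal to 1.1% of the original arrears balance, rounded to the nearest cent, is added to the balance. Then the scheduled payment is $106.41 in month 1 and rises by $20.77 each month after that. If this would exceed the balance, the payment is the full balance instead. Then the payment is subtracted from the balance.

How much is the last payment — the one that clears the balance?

Month 1: opening $723.93; interest $7.96 → $731.89; payment $106.41; balance $625.48
Month 2: opening $625.48; interest $7.96 → $633.44; payment $127.18; balance $506.26
Month 3: opening $506.26; interest $7.96 → $514.22; payment $147.95; balance $366.27
Month 4: opening $366.27; interest $7.96 → $374.23; payment $168.72; balance $205.51
Month 5: opening $205.51; interest $7.96 → $213.47; payment $189.49; balance $23.98
Month 6: opening $23.98; interest $7.96 → $31.94; payment $31.94; balance $0.00

$31.94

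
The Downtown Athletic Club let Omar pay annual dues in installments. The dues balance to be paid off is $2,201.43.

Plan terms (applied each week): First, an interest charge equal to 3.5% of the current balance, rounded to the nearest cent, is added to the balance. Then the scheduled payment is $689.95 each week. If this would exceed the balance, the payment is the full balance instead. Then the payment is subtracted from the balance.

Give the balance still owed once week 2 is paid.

Week 1: opening $2,201.43; interest $77.05 → $2,278.48; payment $689.95; balance $1,588.53
Week 2: opening $1,588.53; interest $55.60 → $1,644.13; payment $689.95; balance $954.18

$954.18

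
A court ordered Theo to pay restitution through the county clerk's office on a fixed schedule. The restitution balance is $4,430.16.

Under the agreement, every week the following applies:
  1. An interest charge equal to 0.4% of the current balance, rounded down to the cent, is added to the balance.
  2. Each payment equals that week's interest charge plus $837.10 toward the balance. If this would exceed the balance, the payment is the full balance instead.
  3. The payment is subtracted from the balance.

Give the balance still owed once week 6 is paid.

Week 1: $4,430.16 +$17.72 interest = $4,447.88; pay $854.82 → $3,593.06
Week 2: $3,593.06 +$14.37 interest = $3,607.43; pay $851.47 → $2,755.96
Week 3: $2,755.96 +$11.02 interest = $2,766.98; pay $848.12 → $1,918.86
Week 4: $1,918.86 +$7.67 interest = $1,926.53; pay $844.77 → $1,081.76
Week 5: $1,081.76 +$4.32 interest = $1,086.08; pay $841.42 → $244.66
Week 6: $244.66 +$0.97 interest = $245.63; pay $245.63 → $0.00

$0.00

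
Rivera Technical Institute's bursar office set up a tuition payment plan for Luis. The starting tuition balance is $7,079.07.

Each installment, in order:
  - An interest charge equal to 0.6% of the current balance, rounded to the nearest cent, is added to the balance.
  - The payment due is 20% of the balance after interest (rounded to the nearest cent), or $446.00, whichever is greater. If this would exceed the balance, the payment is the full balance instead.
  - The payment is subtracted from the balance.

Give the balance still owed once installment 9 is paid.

# | Opening | Interest | Payment | End bal
1 | $7,079.07 | $42.47 | $1,424.31 | $5,697.23
2 | $5,697.23 | $34.18 | $1,146.28 | $4,585.13
3 | $4,585.13 | $27.51 | $922.53 | $3,690.11
4 | $3,690.11 | $22.14 | $742.45 | $2,969.80
5 | $2,969.80 | $17.82 | $597.52 | $2,390.10
6 | $2,390.10 | $14.34 | $480.89 | $1,923.55
7 | $1,923.55 | $11.54 | $446.00 | $1,489.09
8 | $1,489.09 | $8.93 | $446.00 | $1,052.02
9 | $1,052.02 | $6.31 | $446.00 | $612.33

$612.33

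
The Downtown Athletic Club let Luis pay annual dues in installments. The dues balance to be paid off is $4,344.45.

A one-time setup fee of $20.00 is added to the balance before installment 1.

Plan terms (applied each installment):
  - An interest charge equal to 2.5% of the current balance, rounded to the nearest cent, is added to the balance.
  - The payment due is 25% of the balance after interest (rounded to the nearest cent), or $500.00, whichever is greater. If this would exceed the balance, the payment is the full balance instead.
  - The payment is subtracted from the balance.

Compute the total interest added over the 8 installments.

$389.02

Installment 1: opening $4,364.45; interest $109.11 → $4,473.56; payment $1,118.39; balance $3,355.17
Installment 2: opening $3,355.17; interest $83.88 → $3,439.05; payment $859.76; balance $2,579.29
Installment 3: opening $2,579.29; interest $64.48 → $2,643.77; payment $660.94; balance $1,982.83
Installment 4: opening $1,982.83; interest $49.57 → $2,032.40; payment $508.10; balance $1,524.30
Installment 5: opening $1,524.30; interest $38.11 → $1,562.41; payment $500.00; balance $1,062.41
Installment 6: opening $1,062.41; interest $26.56 → $1,088.97; payment $500.00; balance $588.97
Installment 7: opening $588.97; interest $14.72 → $603.69; payment $500.00; balance $103.69
Installment 8: opening $103.69; interest $2.59 → $106.28; payment $106.28; balance $0.00
Total interest: $109.11 + $83.88 + $64.48 + $49.57 + $38.11 + $26.56 + $14.72 + $2.59 = $389.02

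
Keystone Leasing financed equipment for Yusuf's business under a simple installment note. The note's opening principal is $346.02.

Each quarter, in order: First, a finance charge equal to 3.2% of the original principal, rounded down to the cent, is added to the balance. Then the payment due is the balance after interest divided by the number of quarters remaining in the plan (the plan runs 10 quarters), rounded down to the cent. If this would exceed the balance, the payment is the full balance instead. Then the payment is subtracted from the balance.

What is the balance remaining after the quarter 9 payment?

Quarter 1: opening $346.02; interest $11.07 → $357.09; payment $35.70; balance $321.39
Quarter 2: opening $321.39; interest $11.07 → $332.46; payment $36.94; balance $295.52
Quarter 3: opening $295.52; interest $11.07 → $306.59; payment $38.32; balance $268.27
Quarter 4: opening $268.27; interest $11.07 → $279.34; payment $39.90; balance $239.44
Quarter 5: opening $239.44; interest $11.07 → $250.51; payment $41.75; balance $208.76
Quarter 6: opening $208.76; interest $11.07 → $219.83; payment $43.96; balance $175.87
Quarter 7: opening $175.87; interest $11.07 → $186.94; payment $46.73; balance $140.21
Quarter 8: opening $140.21; interest $11.07 → $151.28; payment $50.42; balance $100.86
Quarter 9: opening $100.86; interest $11.07 → $111.93; payment $55.96; balance $55.97

$55.97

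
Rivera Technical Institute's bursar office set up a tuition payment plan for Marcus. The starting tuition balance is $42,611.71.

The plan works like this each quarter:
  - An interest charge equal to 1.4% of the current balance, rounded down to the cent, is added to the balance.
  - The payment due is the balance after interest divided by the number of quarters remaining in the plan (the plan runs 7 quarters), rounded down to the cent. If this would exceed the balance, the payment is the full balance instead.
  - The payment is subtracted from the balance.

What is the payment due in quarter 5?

$6,525.60

Quarter 1: $42,611.71 +$596.56 interest = $43,208.27; pay $6,172.61 → $37,035.66
Quarter 2: $37,035.66 +$518.49 interest = $37,554.15; pay $6,259.02 → $31,295.13
Quarter 3: $31,295.13 +$438.13 interest = $31,733.26; pay $6,346.65 → $25,386.61
Quarter 4: $25,386.61 +$355.41 interest = $25,742.02; pay $6,435.50 → $19,306.52
Quarter 5: $19,306.52 +$270.29 interest = $19,576.81; pay $6,525.60 → $13,051.21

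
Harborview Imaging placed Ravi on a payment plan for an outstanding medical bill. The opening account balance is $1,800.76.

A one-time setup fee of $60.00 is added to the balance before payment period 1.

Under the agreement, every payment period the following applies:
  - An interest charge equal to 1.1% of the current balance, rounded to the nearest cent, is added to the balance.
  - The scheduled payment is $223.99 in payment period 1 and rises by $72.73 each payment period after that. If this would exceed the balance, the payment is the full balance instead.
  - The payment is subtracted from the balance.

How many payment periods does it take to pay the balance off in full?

6

# | Opening | Interest | Payment | End bal
1 | $1,860.76 | $20.47 | $223.99 | $1,657.24
2 | $1,657.24 | $18.23 | $296.72 | $1,378.75
3 | $1,378.75 | $15.17 | $369.45 | $1,024.47
4 | $1,024.47 | $11.27 | $442.18 | $593.56
5 | $593.56 | $6.53 | $514.91 | $85.18
6 | $85.18 | $0.94 | $86.12 | $0.00
Balance reaches $0.00 in payment period 6.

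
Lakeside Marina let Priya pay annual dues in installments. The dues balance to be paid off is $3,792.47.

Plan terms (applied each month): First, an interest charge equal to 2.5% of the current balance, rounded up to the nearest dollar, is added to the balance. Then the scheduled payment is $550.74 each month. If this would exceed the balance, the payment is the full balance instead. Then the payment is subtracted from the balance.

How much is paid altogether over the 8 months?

Month 1: opening $3,792.47; interest $95.00 → $3,887.47; payment $550.74; balance $3,336.73
Month 2: opening $3,336.73; interest $84.00 → $3,420.73; payment $550.74; balance $2,869.99
Month 3: opening $2,869.99; interest $72.00 → $2,941.99; payment $550.74; balance $2,391.25
Month 4: opening $2,391.25; interest $60.00 → $2,451.25; payment $550.74; balance $1,900.51
Month 5: opening $1,900.51; interest $48.00 → $1,948.51; payment $550.74; balance $1,397.77
Month 6: opening $1,397.77; interest $35.00 → $1,432.77; payment $550.74; balance $882.03
Month 7: opening $882.03; interest $23.00 → $905.03; payment $550.74; balance $354.29
Month 8: opening $354.29; interest $9.00 → $363.29; payment $363.29; balance $0.00
Total paid: $4,218.47

$4,218.47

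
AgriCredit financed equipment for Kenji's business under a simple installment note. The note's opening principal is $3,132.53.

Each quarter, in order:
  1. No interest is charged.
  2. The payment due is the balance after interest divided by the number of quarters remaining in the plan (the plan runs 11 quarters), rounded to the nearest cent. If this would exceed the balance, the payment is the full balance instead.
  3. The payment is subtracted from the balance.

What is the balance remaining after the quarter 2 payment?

Quarter 1: $3,132.53 − $284.78 → $2,847.75
Quarter 2: $2,847.75 − $284.78 → $2,562.97

$2,562.97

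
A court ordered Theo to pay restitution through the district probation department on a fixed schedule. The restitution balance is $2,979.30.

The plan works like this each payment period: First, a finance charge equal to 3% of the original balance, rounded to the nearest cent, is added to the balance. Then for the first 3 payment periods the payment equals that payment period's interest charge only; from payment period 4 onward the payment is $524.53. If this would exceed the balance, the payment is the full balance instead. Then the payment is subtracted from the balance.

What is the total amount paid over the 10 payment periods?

Payment period 1: $2,979.30 +$89.38 interest = $3,068.68; pay $89.38 → $2,979.30
Payment period 2: $2,979.30 +$89.38 interest = $3,068.68; pay $89.38 → $2,979.30
Payment period 3: $2,979.30 +$89.38 interest = $3,068.68; pay $89.38 → $2,979.30
Payment period 4: $2,979.30 +$89.38 interest = $3,068.68; pay $524.53 → $2,544.15
Payment period 5: $2,544.15 +$89.38 interest = $2,633.53; pay $524.53 → $2,109.00
Payment period 6: $2,109.00 +$89.38 interest = $2,198.38; pay $524.53 → $1,673.85
Payment period 7: $1,673.85 +$89.38 interest = $1,763.23; pay $524.53 → $1,238.70
Payment period 8: $1,238.70 +$89.38 interest = $1,328.08; pay $524.53 → $803.55
Payment period 9: $803.55 +$89.38 interest = $892.93; pay $524.53 → $368.40
Payment period 10: $368.40 +$89.38 interest = $457.78; pay $457.78 → $0.00
Total paid: $3,873.10

$3,873.10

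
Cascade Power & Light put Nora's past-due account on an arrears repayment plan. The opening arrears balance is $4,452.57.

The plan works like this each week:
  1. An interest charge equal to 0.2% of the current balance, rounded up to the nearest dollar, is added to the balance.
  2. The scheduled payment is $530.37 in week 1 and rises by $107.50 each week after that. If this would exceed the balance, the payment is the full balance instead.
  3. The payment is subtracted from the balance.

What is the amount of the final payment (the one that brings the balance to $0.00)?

$761.72

# | Opening | Interest | Payment | End bal
1 | $4,452.57 | $9.00 | $530.37 | $3,931.20
2 | $3,931.20 | $8.00 | $637.87 | $3,301.33
3 | $3,301.33 | $7.00 | $745.37 | $2,562.96
4 | $2,562.96 | $6.00 | $852.87 | $1,716.09
5 | $1,716.09 | $4.00 | $960.37 | $759.72
6 | $759.72 | $2.00 | $761.72 | $0.00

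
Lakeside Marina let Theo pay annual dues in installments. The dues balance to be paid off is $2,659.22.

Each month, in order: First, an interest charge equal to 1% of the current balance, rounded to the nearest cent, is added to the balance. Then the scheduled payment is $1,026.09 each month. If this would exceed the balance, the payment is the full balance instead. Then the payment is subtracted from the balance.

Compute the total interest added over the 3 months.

# | Opening | Interest | Payment | End bal
1 | $2,659.22 | $26.59 | $1,026.09 | $1,659.72
2 | $1,659.72 | $16.60 | $1,026.09 | $650.23
3 | $650.23 | $6.50 | $656.73 | $0.00
Total interest: $26.59 + $16.60 + $6.50 = $49.69

$49.69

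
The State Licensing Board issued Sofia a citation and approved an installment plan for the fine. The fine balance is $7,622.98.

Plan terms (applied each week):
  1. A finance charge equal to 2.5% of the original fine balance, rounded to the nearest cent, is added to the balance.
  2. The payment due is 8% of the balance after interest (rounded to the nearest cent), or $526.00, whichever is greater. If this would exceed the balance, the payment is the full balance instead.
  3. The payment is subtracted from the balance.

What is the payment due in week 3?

Week 1: $7,622.98 +$190.57 interest = $7,813.55; pay $625.08 → $7,188.47
Week 2: $7,188.47 +$190.57 interest = $7,379.04; pay $590.32 → $6,788.72
Week 3: $6,788.72 +$190.57 interest = $6,979.29; pay $558.34 → $6,420.95

$558.34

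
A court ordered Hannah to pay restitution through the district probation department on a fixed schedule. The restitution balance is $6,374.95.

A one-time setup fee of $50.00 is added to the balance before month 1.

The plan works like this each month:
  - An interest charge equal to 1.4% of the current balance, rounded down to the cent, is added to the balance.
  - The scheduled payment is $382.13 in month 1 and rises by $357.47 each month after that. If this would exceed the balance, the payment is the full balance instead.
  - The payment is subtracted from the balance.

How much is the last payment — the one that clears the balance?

$1,315.60

Month 1: opening $6,424.95; interest $89.94 → $6,514.89; payment $382.13; balance $6,132.76
Month 2: opening $6,132.76; interest $85.85 → $6,218.61; payment $739.60; balance $5,479.01
Month 3: opening $5,479.01; interest $76.70 → $5,555.71; payment $1,097.07; balance $4,458.64
Month 4: opening $4,458.64; interest $62.42 → $4,521.06; payment $1,454.54; balance $3,066.52
Month 5: opening $3,066.52; interest $42.93 → $3,109.45; payment $1,812.01; balance $1,297.44
Month 6: opening $1,297.44; interest $18.16 → $1,315.60; payment $1,315.60; balance $0.00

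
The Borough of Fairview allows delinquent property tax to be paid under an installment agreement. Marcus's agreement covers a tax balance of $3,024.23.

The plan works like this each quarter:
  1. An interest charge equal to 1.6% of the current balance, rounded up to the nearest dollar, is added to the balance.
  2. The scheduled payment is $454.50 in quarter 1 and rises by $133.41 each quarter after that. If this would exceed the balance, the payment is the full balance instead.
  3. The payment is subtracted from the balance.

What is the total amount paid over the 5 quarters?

Quarter 1: opening $3,024.23; interest $49.00 → $3,073.23; payment $454.50; balance $2,618.73
Quarter 2: opening $2,618.73; interest $42.00 → $2,660.73; payment $587.91; balance $2,072.82
Quarter 3: opening $2,072.82; interest $34.00 → $2,106.82; payment $721.32; balance $1,385.50
Quarter 4: opening $1,385.50; interest $23.00 → $1,408.50; payment $854.73; balance $553.77
Quarter 5: opening $553.77; interest $9.00 → $562.77; payment $562.77; balance $0.00
Total paid: $3,181.23

$3,181.23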